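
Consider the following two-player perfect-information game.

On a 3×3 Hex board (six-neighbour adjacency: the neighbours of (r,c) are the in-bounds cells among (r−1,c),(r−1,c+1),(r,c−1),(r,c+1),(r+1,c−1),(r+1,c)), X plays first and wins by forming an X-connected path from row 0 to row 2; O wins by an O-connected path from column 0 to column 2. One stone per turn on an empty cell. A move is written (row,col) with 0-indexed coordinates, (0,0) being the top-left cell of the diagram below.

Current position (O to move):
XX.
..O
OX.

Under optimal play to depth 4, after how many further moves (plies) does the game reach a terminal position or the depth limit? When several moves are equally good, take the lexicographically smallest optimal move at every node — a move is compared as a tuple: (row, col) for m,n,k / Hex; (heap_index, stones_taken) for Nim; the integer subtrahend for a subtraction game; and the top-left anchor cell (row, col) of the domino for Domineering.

PV length from [XX./..O/OX.]: 1 ply

ply 1, O at XX./..O/OX. | (0,2)=-1→XXO/..O/OX.; (1,0)=-1→XX./O.O/OX.; (1,1)=+1→XX./.OO/OX.*; (2,2)=-1→XX./..O/OXO
ply 2: XX./.OO/OX. is terminal -1 (X); from XX./..O/OX. depth 4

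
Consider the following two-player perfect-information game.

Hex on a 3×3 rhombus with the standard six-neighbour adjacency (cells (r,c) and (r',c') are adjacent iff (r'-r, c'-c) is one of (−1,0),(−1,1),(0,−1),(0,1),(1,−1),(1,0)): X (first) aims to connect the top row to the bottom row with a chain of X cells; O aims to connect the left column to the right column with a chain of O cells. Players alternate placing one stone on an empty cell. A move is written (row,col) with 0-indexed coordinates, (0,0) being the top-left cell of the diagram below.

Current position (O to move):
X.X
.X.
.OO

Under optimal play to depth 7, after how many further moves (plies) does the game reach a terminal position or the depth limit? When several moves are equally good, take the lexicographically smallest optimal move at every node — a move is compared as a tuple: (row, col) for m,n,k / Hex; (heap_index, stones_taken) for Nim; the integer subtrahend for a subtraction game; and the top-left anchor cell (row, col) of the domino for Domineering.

ply 1, O at X.X/.X./.OO | (0,1)=-1→XOX/.X./.OO; (1,0)=-1→X.X/OX./.OO; (1,2)=-1→X.X/.XO/.OO; (2,0)=+1→X.X/.X./OOO*
ply 2: X.X/.X./OOO is terminal -1 (X); from X.X/.X./.OO depth 7

PV length from [X.X/.X./.OO]: 1 ply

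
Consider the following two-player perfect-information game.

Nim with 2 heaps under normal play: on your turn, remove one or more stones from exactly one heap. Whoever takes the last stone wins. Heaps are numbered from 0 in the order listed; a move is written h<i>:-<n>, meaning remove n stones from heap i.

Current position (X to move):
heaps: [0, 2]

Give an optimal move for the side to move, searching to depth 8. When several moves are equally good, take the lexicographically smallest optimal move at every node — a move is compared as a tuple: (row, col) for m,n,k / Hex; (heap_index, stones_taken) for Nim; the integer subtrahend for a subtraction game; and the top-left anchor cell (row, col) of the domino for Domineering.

[(0,2)] X move#1: h1:-1:-1/(0,1), h1:-2:+1/(0,0)*
[(0,0)] end (terminal -1, O#2); searched (0,2) to 8

X's best at [(0,2)]: h1:-2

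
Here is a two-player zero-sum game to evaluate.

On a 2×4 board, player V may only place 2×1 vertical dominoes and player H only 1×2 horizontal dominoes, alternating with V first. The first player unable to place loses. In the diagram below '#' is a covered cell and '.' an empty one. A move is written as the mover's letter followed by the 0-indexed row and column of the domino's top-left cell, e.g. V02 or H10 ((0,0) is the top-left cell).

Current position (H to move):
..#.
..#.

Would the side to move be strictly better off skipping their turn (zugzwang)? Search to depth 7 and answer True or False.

zugzwang(..#./..#., H) = False

[..#./..#.] H move#1: H00:+1/###./..#.*, H10:+1/..#./###.
[###./..#.] V move#2: V03:-1/####/..##*
[####/..##] H move#3: H10:+1/####/####*
[####/####] end (terminal -1, V#4); searched ..#./..#. to 7
suppose H passes — search the same position with V to move:
pass> [..#./..#.] V move#1: V00:+1/#.#./#.#.*, V01:+1/.##./.##., V03:-1/..##/..##
pass> [#.#./#.#.] end (terminal -1, H#2); searched ..#./..#. to 7
for H: play +1, pass -1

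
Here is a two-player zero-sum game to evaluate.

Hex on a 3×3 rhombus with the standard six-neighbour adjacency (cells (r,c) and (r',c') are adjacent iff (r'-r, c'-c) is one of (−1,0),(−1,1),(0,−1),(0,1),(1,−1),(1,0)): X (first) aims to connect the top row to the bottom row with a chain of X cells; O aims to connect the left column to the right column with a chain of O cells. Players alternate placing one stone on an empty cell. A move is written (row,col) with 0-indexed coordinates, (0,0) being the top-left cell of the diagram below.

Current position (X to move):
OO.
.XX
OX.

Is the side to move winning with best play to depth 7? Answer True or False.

X winning at [OO./.XX/OX.]: True

[OO./.XX/OX.] X move#1: (0,2):+1/OOX/.XX/OX.*, (1,0):-1/OO./XXX/OX., (2,2):-1/OO./.XX/OXX
[OOX/.XX/OX.] end (terminal -1, O#2); searched OO./.XX/OX. to 7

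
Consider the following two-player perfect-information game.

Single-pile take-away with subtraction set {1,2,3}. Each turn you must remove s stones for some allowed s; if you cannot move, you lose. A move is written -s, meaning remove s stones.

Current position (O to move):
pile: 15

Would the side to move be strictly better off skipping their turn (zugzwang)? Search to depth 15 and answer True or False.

p1 O@[15]: -1[14]-1 -2[13]-1 -3[12]+1*
p2 X@[12]: -1[11]-1* -2[10]-1 -3[9]-1
p3 O@[11]: -1[10]-1 -2[9]-1 -3[8]+1*
p4 X@[8]: -1[7]-1* -2[6]-1 -3[5]-1
p5 O@[7]: -1[6]-1 -2[5]-1 -3[4]+1*
p6 X@[4]: -1[3]-1* -2[2]-1 -3[1]-1
p7 O@[3]: -1[2]-1 -2[1]-1 -3[0]+1*
p8 X@[0] terminal -1; root [15] d15
if O skipped the turn, X would face:
~ p1 X@[15]: -1[14]-1 -2[13]-1 -3[12]+1*
~ p2 O@[12]: -1[11]-1* -2[10]-1 -3[9]-1
~ p3 X@[11]: -1[10]-1 -2[9]-1 -3[8]+1*
~ p4 O@[8]: -1[7]-1* -2[6]-1 -3[5]-1
~ p5 X@[7]: -1[6]-1 -2[5]-1 -3[4]+1*
~ p6 O@[4]: -1[3]-1* -2[2]-1 -3[1]-1
~ p7 X@[3]: -1[2]-1 -2[1]-1 -3[0]+1*
~ p8 O@[0] terminal -1; root [15] d15
compare (O): move=+1 vs pass=-1

zugzwang(15, O) = False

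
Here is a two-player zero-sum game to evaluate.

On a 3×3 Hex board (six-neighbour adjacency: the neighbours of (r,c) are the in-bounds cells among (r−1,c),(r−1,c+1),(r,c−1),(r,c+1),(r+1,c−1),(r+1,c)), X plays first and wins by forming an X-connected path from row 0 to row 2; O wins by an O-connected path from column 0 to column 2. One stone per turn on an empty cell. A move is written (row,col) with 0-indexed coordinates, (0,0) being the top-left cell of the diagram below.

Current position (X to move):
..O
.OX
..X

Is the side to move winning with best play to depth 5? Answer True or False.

X winning at [..O/.OX/..X]: False

[..O/.OX/..X] X move#1: (0,0):-1/X.O/.OX/..X*, (0,1):-1/.XO/.OX/..X, (1,0):-1/..O/XOX/..X, (2,0):-1/..O/.OX/X.X, (2,1):-1/..O/.OX/.XX
[X.O/.OX/..X] O move#2: (0,1):+1/XOO/.OX/..X*, (1,0):+1/X.O/OOX/..X, (2,0):+1/X.O/.OX/O.X, (2,1):+1/X.O/.OX/.OX
[XOO/.OX/..X] X move#3: (1,0):-1/XOO/XOX/..X*, (2,0):-1/XOO/.OX/X.X, (2,1):-1/XOO/.OX/.XX
[XOO/XOX/..X] O move#4: (2,0):+1/XOO/XOX/O.X*, (2,1):-1/XOO/XOX/.OX
[XOO/XOX/O.X] end (terminal -1, X#5); searched ..O/.OX/..X to 5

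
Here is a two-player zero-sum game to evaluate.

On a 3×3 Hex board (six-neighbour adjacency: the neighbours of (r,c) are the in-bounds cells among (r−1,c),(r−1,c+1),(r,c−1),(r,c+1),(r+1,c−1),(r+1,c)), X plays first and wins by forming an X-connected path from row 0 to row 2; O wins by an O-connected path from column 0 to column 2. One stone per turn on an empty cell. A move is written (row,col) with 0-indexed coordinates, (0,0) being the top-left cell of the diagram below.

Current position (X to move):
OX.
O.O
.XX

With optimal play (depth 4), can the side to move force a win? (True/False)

X winning at [OX./O.O/.XX]: True

[OX./O.O/.XX] X move#1: (0,2):-1/OXX/O.O/.XX, (1,1):+1/OX./OXO/.XX*, (2,0):-1/OX./O.O/XXX
[OX./OXO/.XX] end (terminal -1, O#2); searched OX./O.O/.XX to 4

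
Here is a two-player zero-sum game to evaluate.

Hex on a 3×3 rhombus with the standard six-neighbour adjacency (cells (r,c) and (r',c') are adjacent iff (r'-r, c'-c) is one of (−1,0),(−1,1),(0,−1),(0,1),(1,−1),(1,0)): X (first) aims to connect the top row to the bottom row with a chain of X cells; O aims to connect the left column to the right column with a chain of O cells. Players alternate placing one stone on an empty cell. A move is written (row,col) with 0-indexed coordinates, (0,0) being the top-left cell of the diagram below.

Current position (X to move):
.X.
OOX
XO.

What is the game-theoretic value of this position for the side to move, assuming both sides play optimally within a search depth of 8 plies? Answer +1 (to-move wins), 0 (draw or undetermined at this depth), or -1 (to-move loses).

value(.X./OOX/XO., X) = -1

ply 1, X at .X./OOX/XO. | (0,0)=-1→XX./OOX/XO.*; (0,2)=-1→.XX/OOX/XO.; (2,2)=-1→.X./OOX/XOX
ply 2, O at XX./OOX/XO. | (0,2)=+1→XXO/OOX/XO.*; (2,2)=+1→XX./OOX/XOO
ply 3: XXO/OOX/XO. is terminal -1 (X); from .X./OOX/XO. depth 8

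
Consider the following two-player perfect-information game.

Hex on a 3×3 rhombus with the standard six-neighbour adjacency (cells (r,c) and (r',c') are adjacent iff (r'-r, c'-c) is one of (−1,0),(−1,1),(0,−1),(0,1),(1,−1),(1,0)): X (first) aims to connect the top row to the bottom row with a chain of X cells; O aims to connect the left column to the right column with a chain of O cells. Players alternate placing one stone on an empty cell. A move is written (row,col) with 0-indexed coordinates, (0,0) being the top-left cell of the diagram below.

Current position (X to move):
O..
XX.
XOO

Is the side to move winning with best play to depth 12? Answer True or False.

[O../XX./XOO] X move#1: (0,1):+1/OX./XX./XOO*, (0,2):+1/O.X/XX./XOO, (1,2):+1/O../XXX/XOO
[OX./XX./XOO] end (terminal -1, O#2); searched O../XX./XOO to 12

X winning at [O../XX./XOO]: True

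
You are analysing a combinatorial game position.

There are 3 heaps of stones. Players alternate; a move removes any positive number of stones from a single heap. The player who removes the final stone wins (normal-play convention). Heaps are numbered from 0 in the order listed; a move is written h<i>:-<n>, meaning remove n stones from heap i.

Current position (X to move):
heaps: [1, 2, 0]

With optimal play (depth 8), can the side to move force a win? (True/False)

p1 X@[(1,2,0)]: h0:-1[(0,2,0)]-1 h1:-1[(1,1,0)]+1* h1:-2[(1,0,0)]-1
p2 O@[(1,1,0)]: h0:-1[(0,1,0)]-1* h1:-1[(1,0,0)]-1
p3 X@[(0,1,0)]: h1:-1[(0,0,0)]+1*
p4 O@[(0,0,0)] terminal -1; root [(1,2,0)] d8

X winning at [(1,2,0)]: True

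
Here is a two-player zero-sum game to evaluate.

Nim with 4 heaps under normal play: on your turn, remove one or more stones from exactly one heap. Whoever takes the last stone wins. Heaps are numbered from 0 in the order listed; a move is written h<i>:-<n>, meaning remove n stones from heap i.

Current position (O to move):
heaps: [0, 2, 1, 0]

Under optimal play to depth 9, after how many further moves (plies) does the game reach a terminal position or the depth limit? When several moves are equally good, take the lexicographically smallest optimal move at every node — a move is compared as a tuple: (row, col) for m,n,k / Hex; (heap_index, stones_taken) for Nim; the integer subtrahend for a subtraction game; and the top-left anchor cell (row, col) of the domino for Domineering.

PV length from [(0,2,1,0)]: 3 plies

ply 1, O at (0,2,1,0) | h1:-1=+1→(0,1,1,0)*; h1:-2=-1→(0,0,1,0); h2:-1=-1→(0,2,0,0)
ply 2, X at (0,1,1,0) | h1:-1=-1→(0,0,1,0)*; h2:-1=-1→(0,1,0,0)
ply 3, O at (0,0,1,0) | h2:-1=+1→(0,0,0,0)*
ply 4: (0,0,0,0) is terminal -1 (X); from (0,2,1,0) depth 9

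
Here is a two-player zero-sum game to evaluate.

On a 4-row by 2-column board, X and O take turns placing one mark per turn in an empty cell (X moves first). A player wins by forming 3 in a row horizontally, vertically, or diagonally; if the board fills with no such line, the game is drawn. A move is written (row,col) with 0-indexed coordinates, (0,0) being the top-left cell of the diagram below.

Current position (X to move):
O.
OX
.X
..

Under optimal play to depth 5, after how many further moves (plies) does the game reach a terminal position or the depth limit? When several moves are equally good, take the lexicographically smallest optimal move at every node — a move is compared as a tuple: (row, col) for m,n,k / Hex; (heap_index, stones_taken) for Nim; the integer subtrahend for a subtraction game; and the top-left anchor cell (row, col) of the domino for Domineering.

[O./OX/.X/..] X move#1: (0,1):+1/OX/OX/.X/..*, (2,0):+1/O./OX/XX/.., (3,0):-1/O./OX/.X/X., (3,1):+1/O./OX/.X/.X
[OX/OX/.X/..] end (terminal -1, O#2); searched O./OX/.X/.. to 5

PV length from [O./OX/.X/..]: 1 ply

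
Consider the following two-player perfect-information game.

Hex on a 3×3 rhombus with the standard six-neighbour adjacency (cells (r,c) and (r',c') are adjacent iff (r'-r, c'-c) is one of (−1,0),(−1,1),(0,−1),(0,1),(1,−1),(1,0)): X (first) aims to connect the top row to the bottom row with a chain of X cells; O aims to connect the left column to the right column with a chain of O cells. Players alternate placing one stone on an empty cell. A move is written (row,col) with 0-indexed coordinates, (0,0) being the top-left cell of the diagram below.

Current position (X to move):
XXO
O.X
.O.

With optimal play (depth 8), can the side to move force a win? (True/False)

ply 1, X at XXO/O.X/.O. | (1,1)=+1→XXO/OXX/.O.*; (2,0)=-1→XXO/O.X/XO.; (2,2)=-1→XXO/O.X/.OX
ply 2, O at XXO/OXX/.O. | (2,0)=-1→XXO/OXX/OO.*; (2,2)=-1→XXO/OXX/.OO
ply 3, X at XXO/OXX/OO. | (2,2)=+1→XXO/OXX/OOX*
ply 4: XXO/OXX/OOX is terminal -1 (O); from XXO/O.X/.O. depth 8

X winning at [XXO/O.X/.O.]: True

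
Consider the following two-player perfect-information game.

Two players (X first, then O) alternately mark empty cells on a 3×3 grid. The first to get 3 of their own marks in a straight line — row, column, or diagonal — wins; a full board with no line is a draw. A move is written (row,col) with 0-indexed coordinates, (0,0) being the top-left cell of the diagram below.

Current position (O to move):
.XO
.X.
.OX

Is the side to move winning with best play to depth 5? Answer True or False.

p1 O@[.XO/.X./.OX]: (0,0)[OXO/.X./.OX]+0* (1,0)[.XO/OX./.OX]-1 (1,2)[.XO/.XO/.OX]-1 (2,0)[.XO/.X./OOX]-1
p2 X@[OXO/.X./.OX]: (1,0)[OXO/XX./.OX]+0* (1,2)[OXO/.XX/.OX]+0 (2,0)[OXO/.X./XOX]+0
p3 O@[OXO/XX./.OX]: (1,2)[OXO/XXO/.OX]+0* (2,0)[OXO/XX./OOX]-1
p4 X@[OXO/XXO/.OX]: (2,0)[OXO/XXO/XOX]+0*
p5 O@[OXO/XXO/XOX] terminal +0; root [.XO/.X./.OX] d5

O winning at [.XO/.X./.OX]: False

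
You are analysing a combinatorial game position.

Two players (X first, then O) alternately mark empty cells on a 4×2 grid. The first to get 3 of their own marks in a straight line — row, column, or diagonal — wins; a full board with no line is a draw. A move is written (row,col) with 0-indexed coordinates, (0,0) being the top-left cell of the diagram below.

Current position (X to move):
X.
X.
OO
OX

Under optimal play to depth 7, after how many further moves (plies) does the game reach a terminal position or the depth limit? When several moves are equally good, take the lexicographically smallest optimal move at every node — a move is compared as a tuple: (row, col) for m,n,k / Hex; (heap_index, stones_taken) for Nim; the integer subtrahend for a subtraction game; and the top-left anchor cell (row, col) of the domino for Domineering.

PV length from [X./X./OO/OX]: 2 plies

[X./X./OO/OX] X move#1: (0,1):+0/XX/X./OO/OX*, (1,1):+0/X./XX/OO/OX
[XX/X./OO/OX] O move#2: (1,1):+0/XX/XO/OO/OX*
[XX/XO/OO/OX] end (terminal +0, X#3); searched X./X./OO/OX to 7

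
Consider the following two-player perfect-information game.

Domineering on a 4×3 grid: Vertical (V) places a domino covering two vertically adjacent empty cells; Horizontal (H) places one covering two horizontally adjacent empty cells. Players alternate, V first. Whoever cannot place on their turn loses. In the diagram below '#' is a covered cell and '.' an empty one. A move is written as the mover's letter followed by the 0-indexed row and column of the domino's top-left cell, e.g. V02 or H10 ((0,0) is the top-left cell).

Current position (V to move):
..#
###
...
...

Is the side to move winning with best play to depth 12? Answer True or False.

V winning at [..#/###/.../...]: True

p1 V@[..#/###/.../...]: V20[..#/###/#../#..]-1 V21[..#/###/.#./.#.]+1* V22[..#/###/..#/..#]-1
p2 H@[..#/###/.#./.#.]: H00[###/###/.#./.#.]-1*
p3 V@[###/###/.#./.#.]: V20[###/###/##./##.]+1* V22[###/###/.##/.##]+1
p4 H@[###/###/##./##.] terminal -1; root [..#/###/.../...] d12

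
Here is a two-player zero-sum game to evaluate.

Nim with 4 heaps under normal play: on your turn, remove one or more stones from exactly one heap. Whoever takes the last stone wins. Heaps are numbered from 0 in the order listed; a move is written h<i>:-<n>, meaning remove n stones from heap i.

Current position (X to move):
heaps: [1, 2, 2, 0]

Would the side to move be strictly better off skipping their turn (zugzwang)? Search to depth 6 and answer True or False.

ply 1, X at (1,2,2,0) | h0:-1=+1→(0,2,2,0)*; h1:-1=-1→(1,1,2,0); h1:-2=-1→(1,0,2,0); h2:-1=-1→(1,2,1,0); h2:-2=-1→(1,2,0,0)
ply 2, O at (0,2,2,0) | h1:-1=-1→(0,1,2,0)*; h1:-2=-1→(0,0,2,0); h2:-1=-1→(0,2,1,0); h2:-2=-1→(0,2,0,0)
ply 3, X at (0,1,2,0) | h1:-1=-1→(0,0,2,0); h2:-1=+1→(0,1,1,0)*; h2:-2=-1→(0,1,0,0)
ply 4, O at (0,1,1,0) | h1:-1=-1→(0,0,1,0)*; h2:-1=-1→(0,1,0,0)
ply 5, X at (0,0,1,0) | h2:-1=+1→(0,0,0,0)*
ply 6: (0,0,0,0) is terminal -1 (O); from (1,2,2,0) depth 6
suppose X passes — search the same position with O to move:
pass> ply 1, O at (1,2,2,0) | h0:-1=+1→(0,2,2,0)*; h1:-1=-1→(1,1,2,0); h1:-2=-1→(1,0,2,0); h2:-1=-1→(1,2,1,0); h2:-2=-1→(1,2,0,0)
pass> ply 2, X at (0,2,2,0) | h1:-1=-1→(0,1,2,0)*; h1:-2=-1→(0,0,2,0); h2:-1=-1→(0,2,1,0); h2:-2=-1→(0,2,0,0)
pass> ply 3, O at (0,1,2,0) | h1:-1=-1→(0,0,2,0); h2:-1=+1→(0,1,1,0)*; h2:-2=-1→(0,1,0,0)
pass> ply 4, X at (0,1,1,0) | h1:-1=-1→(0,0,1,0)*; h2:-1=-1→(0,1,0,0)
pass> ply 5, O at (0,0,1,0) | h2:-1=+1→(0,0,0,0)*
pass> ply 6: (0,0,0,0) is terminal -1 (X); from (1,2,2,0) depth 6
for X: play +1, pass -1

zugzwang((1,2,2,0), X) = False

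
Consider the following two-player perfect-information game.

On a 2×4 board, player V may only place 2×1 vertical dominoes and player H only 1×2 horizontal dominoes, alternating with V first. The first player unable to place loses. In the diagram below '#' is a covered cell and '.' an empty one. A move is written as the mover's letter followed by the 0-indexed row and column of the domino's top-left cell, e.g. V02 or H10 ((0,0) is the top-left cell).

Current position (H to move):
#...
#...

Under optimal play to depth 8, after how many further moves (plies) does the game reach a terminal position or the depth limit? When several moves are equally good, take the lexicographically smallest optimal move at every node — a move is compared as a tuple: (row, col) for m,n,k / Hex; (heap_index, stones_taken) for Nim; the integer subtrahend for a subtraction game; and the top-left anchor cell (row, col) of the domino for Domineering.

PV length from [#.../#...]: 3 plies

[#.../#...] H move#1: H01:+1/###./#...*, H02:+1/#.##/#..., H11:+1/#.../###., H12:+1/#.../#.##
[###./#...] V move#2: V03:-1/####/#..#*
[####/#..#] H move#3: H11:+1/####/####*
[####/####] end (terminal -1, V#4); searched #.../#... to 8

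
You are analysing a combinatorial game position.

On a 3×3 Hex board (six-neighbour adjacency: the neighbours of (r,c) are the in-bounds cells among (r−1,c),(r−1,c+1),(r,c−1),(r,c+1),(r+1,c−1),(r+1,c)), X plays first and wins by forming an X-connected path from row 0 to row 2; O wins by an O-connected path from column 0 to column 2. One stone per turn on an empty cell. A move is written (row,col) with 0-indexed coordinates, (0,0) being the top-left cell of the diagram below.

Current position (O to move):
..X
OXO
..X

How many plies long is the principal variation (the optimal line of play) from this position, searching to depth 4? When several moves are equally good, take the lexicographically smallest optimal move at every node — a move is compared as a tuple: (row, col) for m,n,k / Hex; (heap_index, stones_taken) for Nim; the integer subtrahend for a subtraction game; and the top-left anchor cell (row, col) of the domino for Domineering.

ply 1, O at ..X/OXO/..X | (0,0)=-1→O.X/OXO/..X*; (0,1)=-1→.OX/OXO/..X; (2,0)=-1→..X/OXO/O.X; (2,1)=-1→..X/OXO/.OX
ply 2, X at O.X/OXO/..X | (0,1)=+1→OXX/OXO/..X*; (2,0)=+1→O.X/OXO/X.X; (2,1)=+1→O.X/OXO/.XX
ply 3, O at OXX/OXO/..X | (2,0)=-1→OXX/OXO/O.X*; (2,1)=-1→OXX/OXO/.OX
ply 4, X at OXX/OXO/O.X | (2,1)=+1→OXX/OXO/OXX*
ply 5: OXX/OXO/OXX is terminal -1 (O); from ..X/OXO/..X depth 4

PV length from [..X/OXO/..X]: 4 plies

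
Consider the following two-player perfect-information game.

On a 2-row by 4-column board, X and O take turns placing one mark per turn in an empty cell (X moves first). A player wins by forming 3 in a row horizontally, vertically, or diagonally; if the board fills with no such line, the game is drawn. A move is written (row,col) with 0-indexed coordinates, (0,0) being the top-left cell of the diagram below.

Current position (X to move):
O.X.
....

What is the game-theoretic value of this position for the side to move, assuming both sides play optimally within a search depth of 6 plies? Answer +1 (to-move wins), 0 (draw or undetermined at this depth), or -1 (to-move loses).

value(O.X./...., X) = 0

p1 X@[O.X./....]: (0,1)[OXX./....]+0* (0,3)[O.XX/....]+0 (1,0)[O.X./X...]+0 (1,1)[O.X./.X..]+0 (1,2)[O.X./..X.]+0 (1,3)[O.X./...X]+0
p2 O@[OXX./....]: (0,3)[OXXO/....]+0* (1,0)[OXX./O...]-1 (1,1)[OXX./.O..]-1 (1,2)[OXX./..O.]-1 (1,3)[OXX./...O]-1
p3 X@[OXXO/....]: (1,0)[OXXO/X...]+0* (1,1)[OXXO/.X..]+0 (1,2)[OXXO/..X.]+0 (1,3)[OXXO/...X]+0
p4 O@[OXXO/X...]: (1,1)[OXXO/XO..]+0* (1,2)[OXXO/X.O.]+0 (1,3)[OXXO/X..O]+0
p5 X@[OXXO/XO..]: (1,2)[OXXO/XOX.]+0* (1,3)[OXXO/XO.X]+0
p6 O@[OXXO/XOX.]: (1,3)[OXXO/XOXO]+0*
p7 X@[OXXO/XOXO] terminal +0; root [O.X./....] d6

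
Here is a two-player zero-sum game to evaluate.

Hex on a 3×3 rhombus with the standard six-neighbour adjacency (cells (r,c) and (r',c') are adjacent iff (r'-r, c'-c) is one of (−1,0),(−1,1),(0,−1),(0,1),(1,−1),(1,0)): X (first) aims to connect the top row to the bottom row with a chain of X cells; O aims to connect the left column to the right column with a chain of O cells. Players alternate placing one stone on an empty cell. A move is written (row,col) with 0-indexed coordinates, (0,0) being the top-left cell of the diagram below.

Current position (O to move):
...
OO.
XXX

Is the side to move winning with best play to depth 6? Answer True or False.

ply 1, O at .../OO./XXX | (0,0)=+1→O../OO./XXX*; (0,1)=+1→.O./OO./XXX; (0,2)=+1→..O/OO./XXX; (1,2)=+1→.../OOO/XXX
ply 2, X at O../OO./XXX | (0,1)=-1→OX./OO./XXX*; (0,2)=-1→O.X/OO./XXX; (1,2)=-1→O../OOX/XXX
ply 3, O at OX./OO./XXX | (0,2)=+1→OXO/OO./XXX*; (1,2)=+1→OX./OOO/XXX
ply 4: OXO/OO./XXX is terminal -1 (X); from .../OO./XXX depth 6

O winning at [.../OO./XXX]: True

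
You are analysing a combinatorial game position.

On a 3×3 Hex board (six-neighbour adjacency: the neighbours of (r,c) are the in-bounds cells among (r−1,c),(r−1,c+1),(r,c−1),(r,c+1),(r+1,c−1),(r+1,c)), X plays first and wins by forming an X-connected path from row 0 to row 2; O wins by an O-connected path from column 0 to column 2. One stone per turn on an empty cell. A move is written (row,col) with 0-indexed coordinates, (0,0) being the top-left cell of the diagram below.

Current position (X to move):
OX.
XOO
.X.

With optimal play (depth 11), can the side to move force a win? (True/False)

X winning at [OX./XOO/.X.]: True

p1 X@[OX./XOO/.X.]: (0,2)[OXX/XOO/.X.]-1 (2,0)[OX./XOO/XX.]+1* (2,2)[OX./XOO/.XX]-1
p2 O@[OX./XOO/XX.] terminal -1; root [OX./XOO/.X.] d11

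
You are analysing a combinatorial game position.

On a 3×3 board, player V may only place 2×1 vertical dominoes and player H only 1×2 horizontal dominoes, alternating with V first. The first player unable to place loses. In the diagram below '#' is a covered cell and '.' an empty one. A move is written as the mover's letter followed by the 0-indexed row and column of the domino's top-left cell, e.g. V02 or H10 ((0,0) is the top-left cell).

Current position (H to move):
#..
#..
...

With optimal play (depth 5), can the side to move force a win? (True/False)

H winning at [#../#../...]: True

p1 H@[#../#../...]: H01[###/#../...]-1 H11[#../###/...]+1* H20[#../#../##.]-1 H21[#../#../.##]-1
p2 V@[#../###/...] terminal -1; root [#../#../...] d5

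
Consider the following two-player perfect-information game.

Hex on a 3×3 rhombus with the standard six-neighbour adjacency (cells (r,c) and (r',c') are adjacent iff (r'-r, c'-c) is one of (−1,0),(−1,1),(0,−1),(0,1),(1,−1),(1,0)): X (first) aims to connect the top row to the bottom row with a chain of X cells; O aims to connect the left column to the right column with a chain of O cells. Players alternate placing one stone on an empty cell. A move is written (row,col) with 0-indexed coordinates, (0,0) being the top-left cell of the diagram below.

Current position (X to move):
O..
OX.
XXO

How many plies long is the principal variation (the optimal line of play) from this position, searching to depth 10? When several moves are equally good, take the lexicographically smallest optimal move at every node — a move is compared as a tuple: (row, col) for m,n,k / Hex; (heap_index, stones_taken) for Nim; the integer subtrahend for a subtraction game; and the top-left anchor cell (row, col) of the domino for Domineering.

PV length from [O../OX./XXO]: 1 ply

ply 1, X at O../OX./XXO | (0,1)=+1→OX./OX./XXO*; (0,2)=+1→O.X/OX./XXO; (1,2)=+1→O../OXX/XXO
ply 2: OX./OX./XXO is terminal -1 (O); from O../OX./XXO depth 10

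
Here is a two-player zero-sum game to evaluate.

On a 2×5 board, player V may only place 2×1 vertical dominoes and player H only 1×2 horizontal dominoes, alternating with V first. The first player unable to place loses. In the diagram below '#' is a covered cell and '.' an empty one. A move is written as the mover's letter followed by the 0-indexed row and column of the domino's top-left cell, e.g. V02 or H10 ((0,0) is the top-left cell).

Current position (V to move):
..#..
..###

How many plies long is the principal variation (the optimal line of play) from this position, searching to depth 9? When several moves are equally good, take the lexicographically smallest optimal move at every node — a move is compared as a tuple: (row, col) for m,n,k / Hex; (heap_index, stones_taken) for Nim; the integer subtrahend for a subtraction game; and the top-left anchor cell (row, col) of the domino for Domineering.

[..#../..###] V move#1: V00:+1/#.#../#.###*, V01:+1/.##../.####
[#.#../#.###] H move#2: H03:-1/#.###/#.###*
[#.###/#.###] V move#3: V01:+1/#####/#####*
[#####/#####] end (terminal -1, H#4); searched ..#../..### to 9

PV length from [..#../..###]: 3 plies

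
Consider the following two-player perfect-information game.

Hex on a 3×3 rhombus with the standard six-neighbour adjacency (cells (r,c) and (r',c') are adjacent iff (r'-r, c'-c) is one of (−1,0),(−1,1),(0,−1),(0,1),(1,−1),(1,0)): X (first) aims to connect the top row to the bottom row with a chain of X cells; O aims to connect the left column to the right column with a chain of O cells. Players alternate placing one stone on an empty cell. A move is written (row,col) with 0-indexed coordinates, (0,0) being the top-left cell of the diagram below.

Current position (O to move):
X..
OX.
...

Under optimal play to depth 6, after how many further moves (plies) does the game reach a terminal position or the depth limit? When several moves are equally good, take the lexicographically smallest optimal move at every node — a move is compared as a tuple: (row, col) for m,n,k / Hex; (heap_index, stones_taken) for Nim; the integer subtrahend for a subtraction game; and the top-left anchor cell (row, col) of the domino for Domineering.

p1 O@[X../OX./...]: (0,1)[XO./OX./...]-1* (0,2)[X.O/OX./...]-1 (1,2)[X../OXO/...]-1 (2,0)[X../OX./O..]-1 (2,1)[X../OX./.O.]-1 (2,2)[X../OX./..O]-1
p2 X@[XO./OX./...]: (0,2)[XOX/OX./...]+1* (1,2)[XO./OXX/...]-1 (2,0)[XO./OX./X..]-1 (2,1)[XO./OX./.X.]-1 (2,2)[XO./OX./..X]-1
p3 O@[XOX/OX./...]: (1,2)[XOX/OXO/...]-1* (2,0)[XOX/OX./O..]-1 (2,1)[XOX/OX./.O.]-1 (2,2)[XOX/OX./..O]-1
p4 X@[XOX/OXO/...]: (2,0)[XOX/OXO/X..]+1* (2,1)[XOX/OXO/.X.]+1 (2,2)[XOX/OXO/..X]+1
p5 O@[XOX/OXO/X..] terminal -1; root [X../OX./...] d6

PV length from [X../OX./...]: 4 plies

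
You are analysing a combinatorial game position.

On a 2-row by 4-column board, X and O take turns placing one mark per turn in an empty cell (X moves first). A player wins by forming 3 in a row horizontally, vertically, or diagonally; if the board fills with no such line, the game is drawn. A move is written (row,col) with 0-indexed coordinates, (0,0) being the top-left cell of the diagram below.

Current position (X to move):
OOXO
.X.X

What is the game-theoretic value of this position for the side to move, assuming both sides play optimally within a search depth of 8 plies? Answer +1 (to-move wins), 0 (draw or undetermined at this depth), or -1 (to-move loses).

value(OOXO/.X.X, X) = +1

[OOXO/.X.X] X move#1: (1,0):+0/OOXO/XX.X, (1,2):+1/OOXO/.XXX*
[OOXO/.XXX] end (terminal -1, O#2); searched OOXO/.X.X to 8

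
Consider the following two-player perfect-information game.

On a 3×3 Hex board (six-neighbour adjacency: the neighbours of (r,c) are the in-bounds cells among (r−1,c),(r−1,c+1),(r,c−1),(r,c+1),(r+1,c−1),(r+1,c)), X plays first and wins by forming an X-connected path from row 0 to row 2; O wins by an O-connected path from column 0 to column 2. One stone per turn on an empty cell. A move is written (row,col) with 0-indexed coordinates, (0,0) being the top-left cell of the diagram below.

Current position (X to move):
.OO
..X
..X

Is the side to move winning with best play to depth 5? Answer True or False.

X winning at [.OO/..X/..X]: False

[.OO/..X/..X] X move#1: (0,0):-1/XOO/..X/..X*, (1,0):-1/.OO/X.X/..X, (1,1):-1/.OO/.XX/..X, (2,0):-1/.OO/..X/X.X, (2,1):-1/.OO/..X/.XX
[XOO/..X/..X] O move#2: (1,0):+1/XOO/O.X/..X*, (1,1):+1/XOO/.OX/..X, (2,0):+1/XOO/..X/O.X, (2,1):-1/XOO/..X/.OX
[XOO/O.X/..X] end (terminal -1, X#3); searched .OO/..X/..X to 5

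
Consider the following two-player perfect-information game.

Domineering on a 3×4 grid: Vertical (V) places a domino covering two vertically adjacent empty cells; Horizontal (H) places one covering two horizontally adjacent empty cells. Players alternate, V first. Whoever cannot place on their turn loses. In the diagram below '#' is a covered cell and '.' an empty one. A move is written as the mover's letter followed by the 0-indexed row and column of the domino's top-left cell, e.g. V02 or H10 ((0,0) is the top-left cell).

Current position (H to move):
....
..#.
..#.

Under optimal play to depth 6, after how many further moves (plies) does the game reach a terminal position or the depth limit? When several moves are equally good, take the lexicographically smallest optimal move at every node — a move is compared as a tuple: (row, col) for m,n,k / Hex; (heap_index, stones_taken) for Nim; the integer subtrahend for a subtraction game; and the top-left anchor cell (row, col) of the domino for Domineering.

PV length from [..../..#./..#.]: 3 plies

ply 1, H at ..../..#./..#. | H00=-1→##../..#./..#.; H01=-1→.##./..#./..#.; H02=-1→..##/..#./..#.; H10=+1→..../###./..#.*; H20=-1→..../..#./###.
ply 2, V at ..../###./..#. | V03=-1→...#/####/..#.*; V13=-1→..../####/..##
ply 3, H at ...#/####/..#. | H00=+1→##.#/####/..#.*; H01=+1→.###/####/..#.; H20=+1→...#/####/###.
ply 4: ##.#/####/..#. is terminal -1 (V); from ..../..#./..#. depth 6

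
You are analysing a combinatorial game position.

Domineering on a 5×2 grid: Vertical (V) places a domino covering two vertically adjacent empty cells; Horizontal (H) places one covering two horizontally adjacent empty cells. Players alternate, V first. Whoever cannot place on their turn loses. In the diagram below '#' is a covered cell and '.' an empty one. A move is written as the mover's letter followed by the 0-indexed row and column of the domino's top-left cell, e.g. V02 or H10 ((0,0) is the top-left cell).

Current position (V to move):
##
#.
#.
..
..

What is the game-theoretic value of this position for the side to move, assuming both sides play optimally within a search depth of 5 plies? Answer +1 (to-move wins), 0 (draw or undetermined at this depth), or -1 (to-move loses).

p1 V@[##/#./#./../..]: V11[##/##/##/../..]-1 V21[##/#./##/.#/..]-1 V30[##/#./#./#./#.]+1* V31[##/#./#./.#/.#]+1
p2 H@[##/#./#./#./#.] terminal -1; root [##/#./#./../..] d5

value(##/#./#./../.., V) = +1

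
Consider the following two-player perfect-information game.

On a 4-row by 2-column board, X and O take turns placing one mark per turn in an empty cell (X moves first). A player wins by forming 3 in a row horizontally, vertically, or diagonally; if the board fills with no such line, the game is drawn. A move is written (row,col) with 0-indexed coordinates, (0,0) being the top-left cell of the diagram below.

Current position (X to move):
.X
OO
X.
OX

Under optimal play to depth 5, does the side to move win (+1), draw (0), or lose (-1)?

value(.X/OO/X./OX, X) = 0

ply 1, X at .X/OO/X./OX | (0,0)=+0→XX/OO/X./OX*; (2,1)=+0→.X/OO/XX/OX
ply 2, O at XX/OO/X./OX | (2,1)=+0→XX/OO/XO/OX*
ply 3: XX/OO/XO/OX is terminal +0 (X); from .X/OO/X./OX depth 5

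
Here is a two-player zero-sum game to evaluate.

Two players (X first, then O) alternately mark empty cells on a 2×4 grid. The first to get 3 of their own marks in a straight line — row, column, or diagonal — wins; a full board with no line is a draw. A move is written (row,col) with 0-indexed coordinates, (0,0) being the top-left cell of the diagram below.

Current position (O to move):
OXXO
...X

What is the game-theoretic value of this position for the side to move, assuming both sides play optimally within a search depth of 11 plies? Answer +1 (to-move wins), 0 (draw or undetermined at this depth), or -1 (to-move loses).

value(OXXO/...X, O) = 0

[OXXO/...X] O move#1: (1,0):+0/OXXO/O..X*, (1,1):+0/OXXO/.O.X, (1,2):+0/OXXO/..OX
[OXXO/O..X] X move#2: (1,1):+0/OXXO/OX.X*, (1,2):+0/OXXO/O.XX
[OXXO/OX.X] O move#3: (1,2):+0/OXXO/OXOX*
[OXXO/OXOX] end (terminal +0, X#4); searched OXXO/...X to 11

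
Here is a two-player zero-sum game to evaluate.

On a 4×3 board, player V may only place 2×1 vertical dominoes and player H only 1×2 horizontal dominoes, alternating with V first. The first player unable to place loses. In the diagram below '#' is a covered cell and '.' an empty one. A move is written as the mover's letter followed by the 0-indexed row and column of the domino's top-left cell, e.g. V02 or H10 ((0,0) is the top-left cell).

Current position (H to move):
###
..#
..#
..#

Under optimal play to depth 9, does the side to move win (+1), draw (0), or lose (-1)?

ply 1, H at ###/..#/..#/..# | H10=-1→###/###/..#/..#; H20=+1→###/..#/###/..#*; H30=-1→###/..#/..#/###
ply 2: ###/..#/###/..# is terminal -1 (V); from ###/..#/..#/..# depth 9

value(###/..#/..#/..#, H) = +1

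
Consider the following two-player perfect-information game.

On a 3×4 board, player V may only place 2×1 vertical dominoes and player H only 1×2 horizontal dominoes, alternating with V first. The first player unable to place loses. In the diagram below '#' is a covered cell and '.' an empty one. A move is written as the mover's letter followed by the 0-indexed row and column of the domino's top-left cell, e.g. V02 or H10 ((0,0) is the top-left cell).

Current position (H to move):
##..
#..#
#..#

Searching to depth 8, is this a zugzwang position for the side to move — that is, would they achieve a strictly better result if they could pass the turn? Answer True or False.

zugzwang(##../#..#/#..#, H) = False

[##../#..#/#..#] H move#1: H02:-1/####/#..#/#..#, H11:+1/##../####/#..#*, H21:-1/##../#..#/####
[##../####/#..#] end (terminal -1, V#2); searched ##../#..#/#..# to 8
suppose H passes — search the same position with V to move:
pass> [##../#..#/#..#] V move#1: V02:-1/###./#.##/#..#, V11:+1/##../##.#/##.#*, V12:+1/##../#.##/#.##
pass> [##../##.#/##.#] H move#2: H02:-1/####/##.#/##.#*
pass> [####/##.#/##.#] V move#3: V12:+1/####/####/####*
pass> [####/####/####] end (terminal -1, H#4); searched ##../#..#/#..# to 8
for H: play +1, pass -1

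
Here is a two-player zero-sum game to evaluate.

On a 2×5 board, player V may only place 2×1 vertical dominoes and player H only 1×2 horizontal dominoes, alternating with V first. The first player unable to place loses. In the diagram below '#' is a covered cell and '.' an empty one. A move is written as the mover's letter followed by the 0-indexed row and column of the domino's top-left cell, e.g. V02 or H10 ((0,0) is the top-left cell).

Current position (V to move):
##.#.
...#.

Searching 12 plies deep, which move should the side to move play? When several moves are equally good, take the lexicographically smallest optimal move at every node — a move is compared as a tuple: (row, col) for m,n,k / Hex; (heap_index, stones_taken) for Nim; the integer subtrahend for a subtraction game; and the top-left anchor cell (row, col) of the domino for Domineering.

ply 1, V at ##.#./...#. | V02=+1→####./..##.*; V04=-1→##.##/...##
ply 2, H at ####./..##. | H10=-1→####./####.*
ply 3, V at ####./####. | V04=+1→#####/#####*
ply 4: #####/##### is terminal -1 (H); from ##.#./...#. depth 12

V's best at [##.#./...#.]: V02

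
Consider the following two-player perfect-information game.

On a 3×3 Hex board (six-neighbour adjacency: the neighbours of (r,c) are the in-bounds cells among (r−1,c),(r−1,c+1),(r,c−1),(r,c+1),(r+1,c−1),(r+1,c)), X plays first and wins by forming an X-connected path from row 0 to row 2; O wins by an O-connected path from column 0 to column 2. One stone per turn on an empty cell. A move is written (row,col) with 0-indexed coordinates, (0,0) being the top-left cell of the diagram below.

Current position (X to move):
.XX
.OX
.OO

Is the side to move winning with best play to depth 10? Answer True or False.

[.XX/.OX/.OO] X move#1: (0,0):-1/XXX/.OX/.OO*, (1,0):-1/.XX/XOX/.OO, (2,0):-1/.XX/.OX/XOO
[XXX/.OX/.OO] O move#2: (1,0):+1/XXX/OOX/.OO*, (2,0):+1/XXX/.OX/OOO
[XXX/OOX/.OO] end (terminal -1, X#3); searched .XX/.OX/.OO to 10

X winning at [.XX/.OX/.OO]: False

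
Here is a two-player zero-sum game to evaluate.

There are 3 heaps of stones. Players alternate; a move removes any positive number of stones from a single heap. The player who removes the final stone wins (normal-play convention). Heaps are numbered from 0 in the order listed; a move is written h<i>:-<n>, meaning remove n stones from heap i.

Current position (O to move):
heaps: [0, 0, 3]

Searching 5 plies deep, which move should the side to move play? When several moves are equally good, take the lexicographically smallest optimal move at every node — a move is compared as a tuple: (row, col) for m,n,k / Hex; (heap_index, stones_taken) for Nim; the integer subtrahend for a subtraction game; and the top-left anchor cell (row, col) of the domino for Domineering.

[(0,0,3)] O move#1: h2:-1:-1/(0,0,2), h2:-2:-1/(0,0,1), h2:-3:+1/(0,0,0)*
[(0,0,0)] end (terminal -1, X#2); searched (0,0,3) to 5

O's best at [(0,0,3)]: h2:-3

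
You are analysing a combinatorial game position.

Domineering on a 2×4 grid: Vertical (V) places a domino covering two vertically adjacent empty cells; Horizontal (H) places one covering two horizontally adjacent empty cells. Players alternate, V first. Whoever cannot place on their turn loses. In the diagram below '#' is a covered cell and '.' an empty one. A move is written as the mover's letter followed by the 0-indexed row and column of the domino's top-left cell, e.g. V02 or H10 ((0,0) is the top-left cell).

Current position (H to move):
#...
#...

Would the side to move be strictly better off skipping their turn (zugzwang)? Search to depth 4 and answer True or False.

p1 H@[#.../#...]: H01[###./#...]+1* H02[#.##/#...]+1 H11[#.../###.]+1 H12[#.../#.##]+1
p2 V@[###./#...]: V03[####/#..#]-1*
p3 H@[####/#..#]: H11[####/####]+1*
p4 V@[####/####] terminal -1; root [#.../#...] d4
if H skipped the turn, V would face:
~ p1 V@[#.../#...]: V01[##../##..]-1 V02[#.#./#.#.]+1* V03[#..#/#..#]-1
~ p2 H@[#.#./#.#.] terminal -1; root [#.../#...] d4
compare (H): move=+1 vs pass=-1

zugzwang(#.../#..., H) = False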